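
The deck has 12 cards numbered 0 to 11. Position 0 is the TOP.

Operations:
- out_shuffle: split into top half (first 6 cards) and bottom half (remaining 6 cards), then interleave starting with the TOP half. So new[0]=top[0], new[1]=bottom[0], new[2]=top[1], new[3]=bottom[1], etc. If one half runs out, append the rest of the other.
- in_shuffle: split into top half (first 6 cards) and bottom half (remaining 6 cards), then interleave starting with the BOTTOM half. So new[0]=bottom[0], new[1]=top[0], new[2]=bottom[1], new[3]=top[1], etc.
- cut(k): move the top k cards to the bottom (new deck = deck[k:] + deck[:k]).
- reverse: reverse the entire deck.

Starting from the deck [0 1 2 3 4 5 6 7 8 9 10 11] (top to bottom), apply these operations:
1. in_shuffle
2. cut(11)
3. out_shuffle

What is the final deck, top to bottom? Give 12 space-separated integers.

Answer: 5 2 6 9 0 3 7 10 1 4 8 11

Derivation:
After op 1 (in_shuffle): [6 0 7 1 8 2 9 3 10 4 11 5]
After op 2 (cut(11)): [5 6 0 7 1 8 2 9 3 10 4 11]
After op 3 (out_shuffle): [5 2 6 9 0 3 7 10 1 4 8 11]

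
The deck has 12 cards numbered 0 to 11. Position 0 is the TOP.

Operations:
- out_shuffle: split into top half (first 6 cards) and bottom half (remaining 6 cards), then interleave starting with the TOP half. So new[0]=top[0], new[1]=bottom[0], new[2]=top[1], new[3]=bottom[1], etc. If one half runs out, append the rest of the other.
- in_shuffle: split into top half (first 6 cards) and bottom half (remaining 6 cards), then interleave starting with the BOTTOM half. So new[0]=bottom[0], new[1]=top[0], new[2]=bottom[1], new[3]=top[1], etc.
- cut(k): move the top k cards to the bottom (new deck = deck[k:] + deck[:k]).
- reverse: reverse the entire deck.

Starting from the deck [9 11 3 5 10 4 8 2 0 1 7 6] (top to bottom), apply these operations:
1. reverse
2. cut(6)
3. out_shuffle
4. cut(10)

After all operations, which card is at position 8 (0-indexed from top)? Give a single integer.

After op 1 (reverse): [6 7 1 0 2 8 4 10 5 3 11 9]
After op 2 (cut(6)): [4 10 5 3 11 9 6 7 1 0 2 8]
After op 3 (out_shuffle): [4 6 10 7 5 1 3 0 11 2 9 8]
After op 4 (cut(10)): [9 8 4 6 10 7 5 1 3 0 11 2]
Position 8: card 3.

Answer: 3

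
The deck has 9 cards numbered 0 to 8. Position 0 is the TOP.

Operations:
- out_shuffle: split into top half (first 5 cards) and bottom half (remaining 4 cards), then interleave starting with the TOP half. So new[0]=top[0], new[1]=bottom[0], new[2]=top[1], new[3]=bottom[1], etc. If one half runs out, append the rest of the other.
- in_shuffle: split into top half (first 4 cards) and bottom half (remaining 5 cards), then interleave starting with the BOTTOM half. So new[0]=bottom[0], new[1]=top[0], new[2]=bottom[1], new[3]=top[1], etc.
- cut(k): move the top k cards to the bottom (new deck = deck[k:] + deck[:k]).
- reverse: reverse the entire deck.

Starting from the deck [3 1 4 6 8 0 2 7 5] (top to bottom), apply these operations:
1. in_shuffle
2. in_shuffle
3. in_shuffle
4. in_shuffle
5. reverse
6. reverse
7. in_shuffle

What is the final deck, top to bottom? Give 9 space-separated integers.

Answer: 1 6 0 7 3 4 8 2 5

Derivation:
After op 1 (in_shuffle): [8 3 0 1 2 4 7 6 5]
After op 2 (in_shuffle): [2 8 4 3 7 0 6 1 5]
After op 3 (in_shuffle): [7 2 0 8 6 4 1 3 5]
After op 4 (in_shuffle): [6 7 4 2 1 0 3 8 5]
After op 5 (reverse): [5 8 3 0 1 2 4 7 6]
After op 6 (reverse): [6 7 4 2 1 0 3 8 5]
After op 7 (in_shuffle): [1 6 0 7 3 4 8 2 5]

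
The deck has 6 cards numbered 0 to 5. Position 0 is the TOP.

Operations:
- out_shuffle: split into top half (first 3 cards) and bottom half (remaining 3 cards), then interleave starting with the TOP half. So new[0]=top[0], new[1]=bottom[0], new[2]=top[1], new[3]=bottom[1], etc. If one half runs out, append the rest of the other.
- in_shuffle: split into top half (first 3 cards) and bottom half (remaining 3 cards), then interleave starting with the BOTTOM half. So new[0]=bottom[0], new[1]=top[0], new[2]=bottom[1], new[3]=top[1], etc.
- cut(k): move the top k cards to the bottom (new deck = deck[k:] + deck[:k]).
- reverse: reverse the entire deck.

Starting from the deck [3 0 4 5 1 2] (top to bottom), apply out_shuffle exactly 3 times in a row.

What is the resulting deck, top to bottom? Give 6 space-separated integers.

After op 1 (out_shuffle): [3 5 0 1 4 2]
After op 2 (out_shuffle): [3 1 5 4 0 2]
After op 3 (out_shuffle): [3 4 1 0 5 2]

Answer: 3 4 1 0 5 2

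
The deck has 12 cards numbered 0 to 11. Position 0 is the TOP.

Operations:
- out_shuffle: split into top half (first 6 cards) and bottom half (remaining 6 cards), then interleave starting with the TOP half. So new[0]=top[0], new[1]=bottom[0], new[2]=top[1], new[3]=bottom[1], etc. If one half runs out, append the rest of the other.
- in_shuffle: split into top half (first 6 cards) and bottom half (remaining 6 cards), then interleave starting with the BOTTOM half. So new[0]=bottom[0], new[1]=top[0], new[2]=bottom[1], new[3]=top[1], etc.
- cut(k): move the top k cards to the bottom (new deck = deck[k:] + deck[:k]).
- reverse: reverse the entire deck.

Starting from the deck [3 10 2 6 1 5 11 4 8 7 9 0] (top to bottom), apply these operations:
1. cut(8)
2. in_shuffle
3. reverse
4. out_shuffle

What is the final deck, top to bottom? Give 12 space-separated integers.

After op 1 (cut(8)): [8 7 9 0 3 10 2 6 1 5 11 4]
After op 2 (in_shuffle): [2 8 6 7 1 9 5 0 11 3 4 10]
After op 3 (reverse): [10 4 3 11 0 5 9 1 7 6 8 2]
After op 4 (out_shuffle): [10 9 4 1 3 7 11 6 0 8 5 2]

Answer: 10 9 4 1 3 7 11 6 0 8 5 2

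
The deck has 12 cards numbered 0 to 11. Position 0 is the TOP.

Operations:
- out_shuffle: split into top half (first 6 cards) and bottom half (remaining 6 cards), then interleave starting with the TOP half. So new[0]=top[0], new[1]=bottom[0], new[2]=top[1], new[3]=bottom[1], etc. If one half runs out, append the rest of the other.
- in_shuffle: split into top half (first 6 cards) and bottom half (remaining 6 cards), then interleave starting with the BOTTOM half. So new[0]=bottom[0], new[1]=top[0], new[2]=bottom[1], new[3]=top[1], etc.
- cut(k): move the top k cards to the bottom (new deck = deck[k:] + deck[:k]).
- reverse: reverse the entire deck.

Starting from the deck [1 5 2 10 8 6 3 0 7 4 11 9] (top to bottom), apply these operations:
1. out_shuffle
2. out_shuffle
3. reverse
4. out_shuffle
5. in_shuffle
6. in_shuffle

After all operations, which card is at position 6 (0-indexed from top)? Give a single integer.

Answer: 6

Derivation:
After op 1 (out_shuffle): [1 3 5 0 2 7 10 4 8 11 6 9]
After op 2 (out_shuffle): [1 10 3 4 5 8 0 11 2 6 7 9]
After op 3 (reverse): [9 7 6 2 11 0 8 5 4 3 10 1]
After op 4 (out_shuffle): [9 8 7 5 6 4 2 3 11 10 0 1]
After op 5 (in_shuffle): [2 9 3 8 11 7 10 5 0 6 1 4]
After op 6 (in_shuffle): [10 2 5 9 0 3 6 8 1 11 4 7]
Position 6: card 6.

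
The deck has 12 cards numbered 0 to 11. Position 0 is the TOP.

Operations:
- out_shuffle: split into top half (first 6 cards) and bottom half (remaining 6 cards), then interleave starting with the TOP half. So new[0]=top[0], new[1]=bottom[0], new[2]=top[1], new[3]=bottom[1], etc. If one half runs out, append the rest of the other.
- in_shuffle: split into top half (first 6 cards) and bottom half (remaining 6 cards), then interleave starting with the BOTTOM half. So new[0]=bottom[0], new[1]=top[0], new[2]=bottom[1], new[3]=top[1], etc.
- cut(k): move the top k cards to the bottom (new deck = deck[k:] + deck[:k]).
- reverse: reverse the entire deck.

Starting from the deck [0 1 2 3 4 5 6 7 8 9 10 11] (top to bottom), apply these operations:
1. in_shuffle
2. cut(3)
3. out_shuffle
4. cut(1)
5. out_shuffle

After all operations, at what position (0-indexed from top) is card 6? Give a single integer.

Answer: 1

Derivation:
After op 1 (in_shuffle): [6 0 7 1 8 2 9 3 10 4 11 5]
After op 2 (cut(3)): [1 8 2 9 3 10 4 11 5 6 0 7]
After op 3 (out_shuffle): [1 4 8 11 2 5 9 6 3 0 10 7]
After op 4 (cut(1)): [4 8 11 2 5 9 6 3 0 10 7 1]
After op 5 (out_shuffle): [4 6 8 3 11 0 2 10 5 7 9 1]
Card 6 is at position 1.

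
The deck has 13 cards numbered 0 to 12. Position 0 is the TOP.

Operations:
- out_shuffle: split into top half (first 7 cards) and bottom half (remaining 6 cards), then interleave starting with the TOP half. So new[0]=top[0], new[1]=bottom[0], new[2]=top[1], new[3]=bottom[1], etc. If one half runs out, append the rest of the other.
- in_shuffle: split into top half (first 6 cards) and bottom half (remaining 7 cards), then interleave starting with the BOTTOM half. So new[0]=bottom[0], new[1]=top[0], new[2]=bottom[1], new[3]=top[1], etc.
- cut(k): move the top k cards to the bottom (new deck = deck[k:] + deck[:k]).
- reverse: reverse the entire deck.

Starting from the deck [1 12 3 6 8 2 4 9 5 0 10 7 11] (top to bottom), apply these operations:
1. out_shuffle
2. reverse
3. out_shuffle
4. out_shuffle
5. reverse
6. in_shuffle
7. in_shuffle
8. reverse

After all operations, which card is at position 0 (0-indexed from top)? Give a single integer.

Answer: 4

Derivation:
After op 1 (out_shuffle): [1 9 12 5 3 0 6 10 8 7 2 11 4]
After op 2 (reverse): [4 11 2 7 8 10 6 0 3 5 12 9 1]
After op 3 (out_shuffle): [4 0 11 3 2 5 7 12 8 9 10 1 6]
After op 4 (out_shuffle): [4 12 0 8 11 9 3 10 2 1 5 6 7]
After op 5 (reverse): [7 6 5 1 2 10 3 9 11 8 0 12 4]
After op 6 (in_shuffle): [3 7 9 6 11 5 8 1 0 2 12 10 4]
After op 7 (in_shuffle): [8 3 1 7 0 9 2 6 12 11 10 5 4]
After op 8 (reverse): [4 5 10 11 12 6 2 9 0 7 1 3 8]
Position 0: card 4.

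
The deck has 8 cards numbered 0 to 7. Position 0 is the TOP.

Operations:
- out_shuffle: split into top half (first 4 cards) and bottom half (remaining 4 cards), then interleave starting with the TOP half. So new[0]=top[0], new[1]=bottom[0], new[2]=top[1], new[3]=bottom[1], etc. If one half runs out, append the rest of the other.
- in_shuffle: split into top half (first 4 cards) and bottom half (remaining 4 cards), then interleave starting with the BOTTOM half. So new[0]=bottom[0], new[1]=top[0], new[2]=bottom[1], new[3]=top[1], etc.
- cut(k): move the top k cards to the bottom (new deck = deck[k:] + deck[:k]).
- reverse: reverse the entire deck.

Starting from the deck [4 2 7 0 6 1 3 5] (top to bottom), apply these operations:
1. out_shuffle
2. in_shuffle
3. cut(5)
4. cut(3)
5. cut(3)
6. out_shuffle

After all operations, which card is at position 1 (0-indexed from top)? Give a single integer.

After op 1 (out_shuffle): [4 6 2 1 7 3 0 5]
After op 2 (in_shuffle): [7 4 3 6 0 2 5 1]
After op 3 (cut(5)): [2 5 1 7 4 3 6 0]
After op 4 (cut(3)): [7 4 3 6 0 2 5 1]
After op 5 (cut(3)): [6 0 2 5 1 7 4 3]
After op 6 (out_shuffle): [6 1 0 7 2 4 5 3]
Position 1: card 1.

Answer: 1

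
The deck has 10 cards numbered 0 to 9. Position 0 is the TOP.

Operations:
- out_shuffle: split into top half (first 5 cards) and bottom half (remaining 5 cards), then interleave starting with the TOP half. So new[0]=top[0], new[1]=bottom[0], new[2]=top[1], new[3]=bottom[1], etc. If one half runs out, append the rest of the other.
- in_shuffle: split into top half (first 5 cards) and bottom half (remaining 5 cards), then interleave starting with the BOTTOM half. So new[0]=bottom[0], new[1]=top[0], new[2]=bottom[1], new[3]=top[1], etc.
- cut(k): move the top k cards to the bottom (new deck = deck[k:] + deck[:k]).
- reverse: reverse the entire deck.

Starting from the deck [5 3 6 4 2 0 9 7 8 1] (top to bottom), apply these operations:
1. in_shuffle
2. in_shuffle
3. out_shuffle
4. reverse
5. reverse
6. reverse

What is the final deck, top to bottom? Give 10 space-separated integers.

Answer: 7 4 2 5 3 8 1 0 9 6

Derivation:
After op 1 (in_shuffle): [0 5 9 3 7 6 8 4 1 2]
After op 2 (in_shuffle): [6 0 8 5 4 9 1 3 2 7]
After op 3 (out_shuffle): [6 9 0 1 8 3 5 2 4 7]
After op 4 (reverse): [7 4 2 5 3 8 1 0 9 6]
After op 5 (reverse): [6 9 0 1 8 3 5 2 4 7]
After op 6 (reverse): [7 4 2 5 3 8 1 0 9 6]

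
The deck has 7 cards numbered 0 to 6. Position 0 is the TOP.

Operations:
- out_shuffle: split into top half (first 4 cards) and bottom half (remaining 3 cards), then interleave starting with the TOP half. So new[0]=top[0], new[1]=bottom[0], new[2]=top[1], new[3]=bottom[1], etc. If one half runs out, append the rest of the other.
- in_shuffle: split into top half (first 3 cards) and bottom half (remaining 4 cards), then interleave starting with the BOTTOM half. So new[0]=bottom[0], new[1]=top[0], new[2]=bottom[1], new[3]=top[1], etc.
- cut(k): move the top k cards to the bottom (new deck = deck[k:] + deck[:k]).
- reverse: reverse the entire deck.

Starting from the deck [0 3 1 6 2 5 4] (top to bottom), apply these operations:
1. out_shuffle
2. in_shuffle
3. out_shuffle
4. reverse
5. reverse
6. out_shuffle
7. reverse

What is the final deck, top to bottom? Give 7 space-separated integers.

After op 1 (out_shuffle): [0 2 3 5 1 4 6]
After op 2 (in_shuffle): [5 0 1 2 4 3 6]
After op 3 (out_shuffle): [5 4 0 3 1 6 2]
After op 4 (reverse): [2 6 1 3 0 4 5]
After op 5 (reverse): [5 4 0 3 1 6 2]
After op 6 (out_shuffle): [5 1 4 6 0 2 3]
After op 7 (reverse): [3 2 0 6 4 1 5]

Answer: 3 2 0 6 4 1 5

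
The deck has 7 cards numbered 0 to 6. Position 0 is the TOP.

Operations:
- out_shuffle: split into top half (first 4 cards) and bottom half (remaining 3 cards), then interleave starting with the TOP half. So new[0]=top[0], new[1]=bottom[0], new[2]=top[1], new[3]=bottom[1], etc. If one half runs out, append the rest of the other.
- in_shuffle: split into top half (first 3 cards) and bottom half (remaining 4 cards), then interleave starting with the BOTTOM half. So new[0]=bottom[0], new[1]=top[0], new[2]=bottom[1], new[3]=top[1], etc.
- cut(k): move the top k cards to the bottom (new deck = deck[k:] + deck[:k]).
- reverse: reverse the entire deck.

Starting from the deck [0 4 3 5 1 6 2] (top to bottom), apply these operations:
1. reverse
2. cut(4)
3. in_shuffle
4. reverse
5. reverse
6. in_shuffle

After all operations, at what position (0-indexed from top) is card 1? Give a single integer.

After op 1 (reverse): [2 6 1 5 3 4 0]
After op 2 (cut(4)): [3 4 0 2 6 1 5]
After op 3 (in_shuffle): [2 3 6 4 1 0 5]
After op 4 (reverse): [5 0 1 4 6 3 2]
After op 5 (reverse): [2 3 6 4 1 0 5]
After op 6 (in_shuffle): [4 2 1 3 0 6 5]
Card 1 is at position 2.

Answer: 2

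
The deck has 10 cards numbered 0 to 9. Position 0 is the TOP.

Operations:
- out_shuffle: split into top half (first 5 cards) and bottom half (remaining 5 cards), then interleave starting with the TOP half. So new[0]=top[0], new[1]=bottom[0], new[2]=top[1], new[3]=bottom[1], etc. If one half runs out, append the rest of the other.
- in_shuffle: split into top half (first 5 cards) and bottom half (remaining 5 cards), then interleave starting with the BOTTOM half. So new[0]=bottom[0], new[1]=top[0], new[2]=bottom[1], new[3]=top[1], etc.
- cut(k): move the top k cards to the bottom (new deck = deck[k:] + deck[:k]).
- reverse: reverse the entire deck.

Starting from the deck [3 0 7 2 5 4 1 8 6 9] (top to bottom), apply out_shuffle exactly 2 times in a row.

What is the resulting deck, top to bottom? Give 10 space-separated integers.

Answer: 3 8 4 2 0 6 1 5 7 9

Derivation:
After op 1 (out_shuffle): [3 4 0 1 7 8 2 6 5 9]
After op 2 (out_shuffle): [3 8 4 2 0 6 1 5 7 9]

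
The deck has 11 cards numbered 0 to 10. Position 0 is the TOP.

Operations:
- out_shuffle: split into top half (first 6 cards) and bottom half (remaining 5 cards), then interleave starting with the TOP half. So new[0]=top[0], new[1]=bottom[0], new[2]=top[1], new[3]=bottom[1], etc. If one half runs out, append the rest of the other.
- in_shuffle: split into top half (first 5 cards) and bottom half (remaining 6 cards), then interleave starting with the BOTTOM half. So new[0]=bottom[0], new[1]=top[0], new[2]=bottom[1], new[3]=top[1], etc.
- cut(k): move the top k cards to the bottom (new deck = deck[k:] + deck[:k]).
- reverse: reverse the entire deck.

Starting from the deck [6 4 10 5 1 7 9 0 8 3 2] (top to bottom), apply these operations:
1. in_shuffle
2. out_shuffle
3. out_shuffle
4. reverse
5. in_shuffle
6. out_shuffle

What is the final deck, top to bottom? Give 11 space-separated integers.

Answer: 0 8 3 2 6 4 10 5 1 7 9

Derivation:
After op 1 (in_shuffle): [7 6 9 4 0 10 8 5 3 1 2]
After op 2 (out_shuffle): [7 8 6 5 9 3 4 1 0 2 10]
After op 3 (out_shuffle): [7 4 8 1 6 0 5 2 9 10 3]
After op 4 (reverse): [3 10 9 2 5 0 6 1 8 4 7]
After op 5 (in_shuffle): [0 3 6 10 1 9 8 2 4 5 7]
After op 6 (out_shuffle): [0 8 3 2 6 4 10 5 1 7 9]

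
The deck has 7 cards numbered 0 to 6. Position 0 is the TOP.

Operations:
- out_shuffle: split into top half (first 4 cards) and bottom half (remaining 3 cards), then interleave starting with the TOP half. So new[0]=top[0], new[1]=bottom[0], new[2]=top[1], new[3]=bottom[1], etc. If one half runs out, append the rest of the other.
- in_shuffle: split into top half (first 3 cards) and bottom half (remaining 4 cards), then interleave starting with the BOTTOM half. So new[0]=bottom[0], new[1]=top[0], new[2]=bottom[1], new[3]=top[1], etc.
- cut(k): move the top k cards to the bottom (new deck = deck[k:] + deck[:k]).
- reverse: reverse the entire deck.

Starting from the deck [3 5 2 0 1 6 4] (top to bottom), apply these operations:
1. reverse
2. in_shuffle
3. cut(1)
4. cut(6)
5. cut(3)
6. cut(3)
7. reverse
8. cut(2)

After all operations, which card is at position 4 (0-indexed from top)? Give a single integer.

After op 1 (reverse): [4 6 1 0 2 5 3]
After op 2 (in_shuffle): [0 4 2 6 5 1 3]
After op 3 (cut(1)): [4 2 6 5 1 3 0]
After op 4 (cut(6)): [0 4 2 6 5 1 3]
After op 5 (cut(3)): [6 5 1 3 0 4 2]
After op 6 (cut(3)): [3 0 4 2 6 5 1]
After op 7 (reverse): [1 5 6 2 4 0 3]
After op 8 (cut(2)): [6 2 4 0 3 1 5]
Position 4: card 3.

Answer: 3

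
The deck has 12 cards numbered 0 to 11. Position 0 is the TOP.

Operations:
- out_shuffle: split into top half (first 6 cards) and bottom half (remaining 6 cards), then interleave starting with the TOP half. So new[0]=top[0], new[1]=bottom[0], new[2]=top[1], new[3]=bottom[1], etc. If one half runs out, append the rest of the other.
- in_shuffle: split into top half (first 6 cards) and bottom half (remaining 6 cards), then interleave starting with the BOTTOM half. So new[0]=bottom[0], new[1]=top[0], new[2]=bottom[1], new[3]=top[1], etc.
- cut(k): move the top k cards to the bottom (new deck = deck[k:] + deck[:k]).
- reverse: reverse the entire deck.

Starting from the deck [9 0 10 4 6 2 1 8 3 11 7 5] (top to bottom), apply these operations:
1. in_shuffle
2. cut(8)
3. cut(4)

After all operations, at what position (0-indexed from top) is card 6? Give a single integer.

After op 1 (in_shuffle): [1 9 8 0 3 10 11 4 7 6 5 2]
After op 2 (cut(8)): [7 6 5 2 1 9 8 0 3 10 11 4]
After op 3 (cut(4)): [1 9 8 0 3 10 11 4 7 6 5 2]
Card 6 is at position 9.

Answer: 9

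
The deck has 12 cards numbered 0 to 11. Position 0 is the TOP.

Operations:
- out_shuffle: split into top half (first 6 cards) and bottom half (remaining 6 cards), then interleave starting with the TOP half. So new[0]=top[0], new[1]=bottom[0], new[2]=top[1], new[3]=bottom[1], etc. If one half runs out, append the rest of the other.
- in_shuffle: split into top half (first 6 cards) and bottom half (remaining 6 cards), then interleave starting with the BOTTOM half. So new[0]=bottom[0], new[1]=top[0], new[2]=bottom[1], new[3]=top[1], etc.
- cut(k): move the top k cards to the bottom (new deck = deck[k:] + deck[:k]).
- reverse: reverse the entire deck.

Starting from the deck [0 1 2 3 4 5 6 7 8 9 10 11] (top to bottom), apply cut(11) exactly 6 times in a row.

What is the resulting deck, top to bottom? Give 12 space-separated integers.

Answer: 6 7 8 9 10 11 0 1 2 3 4 5

Derivation:
After op 1 (cut(11)): [11 0 1 2 3 4 5 6 7 8 9 10]
After op 2 (cut(11)): [10 11 0 1 2 3 4 5 6 7 8 9]
After op 3 (cut(11)): [9 10 11 0 1 2 3 4 5 6 7 8]
After op 4 (cut(11)): [8 9 10 11 0 1 2 3 4 5 6 7]
After op 5 (cut(11)): [7 8 9 10 11 0 1 2 3 4 5 6]
After op 6 (cut(11)): [6 7 8 9 10 11 0 1 2 3 4 5]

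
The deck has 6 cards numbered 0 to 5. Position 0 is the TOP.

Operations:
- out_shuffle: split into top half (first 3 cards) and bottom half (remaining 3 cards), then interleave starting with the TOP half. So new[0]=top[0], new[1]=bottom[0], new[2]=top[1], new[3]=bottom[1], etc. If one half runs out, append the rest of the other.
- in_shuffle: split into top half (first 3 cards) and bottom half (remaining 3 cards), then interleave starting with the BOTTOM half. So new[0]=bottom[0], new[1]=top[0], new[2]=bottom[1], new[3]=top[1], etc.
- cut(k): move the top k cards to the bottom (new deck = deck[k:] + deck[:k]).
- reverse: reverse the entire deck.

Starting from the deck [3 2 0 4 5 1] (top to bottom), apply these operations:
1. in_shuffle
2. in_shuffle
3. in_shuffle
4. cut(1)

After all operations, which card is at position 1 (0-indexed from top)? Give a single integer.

After op 1 (in_shuffle): [4 3 5 2 1 0]
After op 2 (in_shuffle): [2 4 1 3 0 5]
After op 3 (in_shuffle): [3 2 0 4 5 1]
After op 4 (cut(1)): [2 0 4 5 1 3]
Position 1: card 0.

Answer: 0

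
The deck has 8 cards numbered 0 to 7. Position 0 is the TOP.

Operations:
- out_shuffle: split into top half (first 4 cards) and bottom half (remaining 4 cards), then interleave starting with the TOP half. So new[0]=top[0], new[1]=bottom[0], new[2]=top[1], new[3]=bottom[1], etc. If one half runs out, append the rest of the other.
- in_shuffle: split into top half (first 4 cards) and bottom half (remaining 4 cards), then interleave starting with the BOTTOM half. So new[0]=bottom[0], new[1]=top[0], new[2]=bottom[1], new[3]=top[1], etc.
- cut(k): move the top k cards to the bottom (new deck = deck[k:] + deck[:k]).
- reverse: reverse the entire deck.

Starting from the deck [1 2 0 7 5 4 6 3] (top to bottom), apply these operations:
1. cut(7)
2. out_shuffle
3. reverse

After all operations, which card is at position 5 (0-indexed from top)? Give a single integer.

Answer: 1

Derivation:
After op 1 (cut(7)): [3 1 2 0 7 5 4 6]
After op 2 (out_shuffle): [3 7 1 5 2 4 0 6]
After op 3 (reverse): [6 0 4 2 5 1 7 3]
Position 5: card 1.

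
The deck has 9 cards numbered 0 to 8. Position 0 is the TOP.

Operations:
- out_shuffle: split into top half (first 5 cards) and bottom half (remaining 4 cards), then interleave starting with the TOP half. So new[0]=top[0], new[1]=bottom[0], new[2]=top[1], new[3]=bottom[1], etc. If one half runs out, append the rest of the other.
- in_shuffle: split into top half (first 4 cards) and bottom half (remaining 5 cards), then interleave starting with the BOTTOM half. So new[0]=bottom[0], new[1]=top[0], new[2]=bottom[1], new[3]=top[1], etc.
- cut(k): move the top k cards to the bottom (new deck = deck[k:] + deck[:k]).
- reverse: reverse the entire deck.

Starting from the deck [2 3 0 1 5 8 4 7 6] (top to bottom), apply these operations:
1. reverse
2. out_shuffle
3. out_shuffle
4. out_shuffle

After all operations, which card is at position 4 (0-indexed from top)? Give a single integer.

After op 1 (reverse): [6 7 4 8 5 1 0 3 2]
After op 2 (out_shuffle): [6 1 7 0 4 3 8 2 5]
After op 3 (out_shuffle): [6 3 1 8 7 2 0 5 4]
After op 4 (out_shuffle): [6 2 3 0 1 5 8 4 7]
Position 4: card 1.

Answer: 1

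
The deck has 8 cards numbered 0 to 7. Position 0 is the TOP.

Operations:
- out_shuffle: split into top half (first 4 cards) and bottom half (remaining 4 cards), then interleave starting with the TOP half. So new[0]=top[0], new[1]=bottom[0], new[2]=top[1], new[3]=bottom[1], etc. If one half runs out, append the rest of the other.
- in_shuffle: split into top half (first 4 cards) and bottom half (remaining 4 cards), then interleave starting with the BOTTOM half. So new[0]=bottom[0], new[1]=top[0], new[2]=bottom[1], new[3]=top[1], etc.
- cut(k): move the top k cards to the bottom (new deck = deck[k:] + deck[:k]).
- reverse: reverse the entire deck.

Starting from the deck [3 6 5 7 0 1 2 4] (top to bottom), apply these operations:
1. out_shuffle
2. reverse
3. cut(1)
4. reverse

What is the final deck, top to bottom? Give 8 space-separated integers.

After op 1 (out_shuffle): [3 0 6 1 5 2 7 4]
After op 2 (reverse): [4 7 2 5 1 6 0 3]
After op 3 (cut(1)): [7 2 5 1 6 0 3 4]
After op 4 (reverse): [4 3 0 6 1 5 2 7]

Answer: 4 3 0 6 1 5 2 7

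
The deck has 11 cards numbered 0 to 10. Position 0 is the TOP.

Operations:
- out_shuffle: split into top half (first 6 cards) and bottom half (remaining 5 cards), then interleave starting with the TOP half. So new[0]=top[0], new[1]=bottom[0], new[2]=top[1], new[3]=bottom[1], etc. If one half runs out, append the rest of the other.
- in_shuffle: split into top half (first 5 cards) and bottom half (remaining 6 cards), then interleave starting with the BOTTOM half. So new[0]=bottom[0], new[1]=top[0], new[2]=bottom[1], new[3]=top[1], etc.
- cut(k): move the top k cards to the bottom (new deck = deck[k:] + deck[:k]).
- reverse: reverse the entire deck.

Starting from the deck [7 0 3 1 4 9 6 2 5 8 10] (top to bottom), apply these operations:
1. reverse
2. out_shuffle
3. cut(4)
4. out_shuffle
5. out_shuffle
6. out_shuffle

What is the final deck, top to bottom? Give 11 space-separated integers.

Answer: 5 10 0 1 9 2 8 7 3 4 6

Derivation:
After op 1 (reverse): [10 8 5 2 6 9 4 1 3 0 7]
After op 2 (out_shuffle): [10 4 8 1 5 3 2 0 6 7 9]
After op 3 (cut(4)): [5 3 2 0 6 7 9 10 4 8 1]
After op 4 (out_shuffle): [5 9 3 10 2 4 0 8 6 1 7]
After op 5 (out_shuffle): [5 0 9 8 3 6 10 1 2 7 4]
After op 6 (out_shuffle): [5 10 0 1 9 2 8 7 3 4 6]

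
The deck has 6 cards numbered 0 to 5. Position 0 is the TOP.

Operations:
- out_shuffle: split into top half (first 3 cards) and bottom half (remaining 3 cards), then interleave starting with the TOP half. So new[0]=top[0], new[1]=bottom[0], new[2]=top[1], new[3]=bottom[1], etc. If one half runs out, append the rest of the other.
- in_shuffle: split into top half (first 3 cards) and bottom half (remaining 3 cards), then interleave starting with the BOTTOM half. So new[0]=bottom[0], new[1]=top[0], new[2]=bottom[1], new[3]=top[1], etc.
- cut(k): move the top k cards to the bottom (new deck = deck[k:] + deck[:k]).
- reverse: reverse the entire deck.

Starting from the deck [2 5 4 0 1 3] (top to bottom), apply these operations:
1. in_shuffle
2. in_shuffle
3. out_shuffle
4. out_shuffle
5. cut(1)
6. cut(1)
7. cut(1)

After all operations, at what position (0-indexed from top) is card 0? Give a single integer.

After op 1 (in_shuffle): [0 2 1 5 3 4]
After op 2 (in_shuffle): [5 0 3 2 4 1]
After op 3 (out_shuffle): [5 2 0 4 3 1]
After op 4 (out_shuffle): [5 4 2 3 0 1]
After op 5 (cut(1)): [4 2 3 0 1 5]
After op 6 (cut(1)): [2 3 0 1 5 4]
After op 7 (cut(1)): [3 0 1 5 4 2]
Card 0 is at position 1.

Answer: 1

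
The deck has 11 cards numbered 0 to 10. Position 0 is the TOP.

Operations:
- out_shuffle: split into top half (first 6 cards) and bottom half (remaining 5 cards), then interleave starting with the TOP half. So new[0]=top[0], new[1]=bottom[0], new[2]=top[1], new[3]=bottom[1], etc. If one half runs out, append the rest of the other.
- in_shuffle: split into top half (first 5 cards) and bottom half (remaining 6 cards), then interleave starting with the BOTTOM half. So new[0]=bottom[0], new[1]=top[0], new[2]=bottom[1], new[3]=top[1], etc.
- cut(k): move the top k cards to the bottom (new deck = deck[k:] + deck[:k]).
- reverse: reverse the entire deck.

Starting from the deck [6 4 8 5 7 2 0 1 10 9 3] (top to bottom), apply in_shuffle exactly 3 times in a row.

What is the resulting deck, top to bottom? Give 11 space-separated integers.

After op 1 (in_shuffle): [2 6 0 4 1 8 10 5 9 7 3]
After op 2 (in_shuffle): [8 2 10 6 5 0 9 4 7 1 3]
After op 3 (in_shuffle): [0 8 9 2 4 10 7 6 1 5 3]

Answer: 0 8 9 2 4 10 7 6 1 5 3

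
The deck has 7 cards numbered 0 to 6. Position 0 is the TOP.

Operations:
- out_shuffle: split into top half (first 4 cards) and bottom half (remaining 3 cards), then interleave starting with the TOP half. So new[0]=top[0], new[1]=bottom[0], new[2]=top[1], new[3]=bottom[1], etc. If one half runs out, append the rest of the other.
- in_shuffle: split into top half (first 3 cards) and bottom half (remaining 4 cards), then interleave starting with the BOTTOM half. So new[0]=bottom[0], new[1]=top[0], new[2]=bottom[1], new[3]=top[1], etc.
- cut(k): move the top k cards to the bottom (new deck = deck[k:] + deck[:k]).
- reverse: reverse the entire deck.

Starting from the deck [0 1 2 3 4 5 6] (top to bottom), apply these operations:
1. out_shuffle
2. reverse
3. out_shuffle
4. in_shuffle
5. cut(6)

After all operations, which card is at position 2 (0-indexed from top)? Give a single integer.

Answer: 3

Derivation:
After op 1 (out_shuffle): [0 4 1 5 2 6 3]
After op 2 (reverse): [3 6 2 5 1 4 0]
After op 3 (out_shuffle): [3 1 6 4 2 0 5]
After op 4 (in_shuffle): [4 3 2 1 0 6 5]
After op 5 (cut(6)): [5 4 3 2 1 0 6]
Position 2: card 3.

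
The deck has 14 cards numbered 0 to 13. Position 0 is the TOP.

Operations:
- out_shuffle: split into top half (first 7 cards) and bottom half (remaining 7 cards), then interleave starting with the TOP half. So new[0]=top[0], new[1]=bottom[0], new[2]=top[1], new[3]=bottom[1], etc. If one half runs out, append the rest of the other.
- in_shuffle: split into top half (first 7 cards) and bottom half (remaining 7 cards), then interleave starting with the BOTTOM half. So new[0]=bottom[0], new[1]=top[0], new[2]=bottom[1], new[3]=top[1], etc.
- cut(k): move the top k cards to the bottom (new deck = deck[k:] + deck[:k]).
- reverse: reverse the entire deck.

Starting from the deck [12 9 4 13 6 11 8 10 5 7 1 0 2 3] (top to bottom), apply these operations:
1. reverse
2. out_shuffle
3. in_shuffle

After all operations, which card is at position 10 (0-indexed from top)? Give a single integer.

Answer: 10

Derivation:
After op 1 (reverse): [3 2 0 1 7 5 10 8 11 6 13 4 9 12]
After op 2 (out_shuffle): [3 8 2 11 0 6 1 13 7 4 5 9 10 12]
After op 3 (in_shuffle): [13 3 7 8 4 2 5 11 9 0 10 6 12 1]
Position 10: card 10.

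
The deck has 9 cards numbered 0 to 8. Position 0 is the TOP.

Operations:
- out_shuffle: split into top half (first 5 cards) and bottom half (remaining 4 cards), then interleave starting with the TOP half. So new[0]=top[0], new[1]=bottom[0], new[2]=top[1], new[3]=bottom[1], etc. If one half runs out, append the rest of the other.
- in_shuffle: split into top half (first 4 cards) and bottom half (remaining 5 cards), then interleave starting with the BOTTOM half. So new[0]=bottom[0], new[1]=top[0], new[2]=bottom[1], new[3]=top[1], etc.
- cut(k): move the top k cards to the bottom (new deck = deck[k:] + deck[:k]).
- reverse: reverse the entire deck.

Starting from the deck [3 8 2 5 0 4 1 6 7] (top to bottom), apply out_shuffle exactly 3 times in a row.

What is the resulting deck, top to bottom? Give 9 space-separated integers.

After op 1 (out_shuffle): [3 4 8 1 2 6 5 7 0]
After op 2 (out_shuffle): [3 6 4 5 8 7 1 0 2]
After op 3 (out_shuffle): [3 7 6 1 4 0 5 2 8]

Answer: 3 7 6 1 4 0 5 2 8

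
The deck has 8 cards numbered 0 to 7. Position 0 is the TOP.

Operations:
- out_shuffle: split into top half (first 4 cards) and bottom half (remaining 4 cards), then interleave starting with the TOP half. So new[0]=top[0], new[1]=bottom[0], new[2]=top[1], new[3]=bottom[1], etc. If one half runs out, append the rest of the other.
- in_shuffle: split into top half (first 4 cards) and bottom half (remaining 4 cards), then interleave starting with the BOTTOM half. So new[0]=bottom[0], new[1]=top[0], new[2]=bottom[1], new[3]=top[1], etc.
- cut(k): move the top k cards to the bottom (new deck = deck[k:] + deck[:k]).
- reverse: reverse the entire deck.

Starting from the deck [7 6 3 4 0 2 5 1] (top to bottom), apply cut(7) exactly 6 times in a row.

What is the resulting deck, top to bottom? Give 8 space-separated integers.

Answer: 3 4 0 2 5 1 7 6

Derivation:
After op 1 (cut(7)): [1 7 6 3 4 0 2 5]
After op 2 (cut(7)): [5 1 7 6 3 4 0 2]
After op 3 (cut(7)): [2 5 1 7 6 3 4 0]
After op 4 (cut(7)): [0 2 5 1 7 6 3 4]
After op 5 (cut(7)): [4 0 2 5 1 7 6 3]
After op 6 (cut(7)): [3 4 0 2 5 1 7 6]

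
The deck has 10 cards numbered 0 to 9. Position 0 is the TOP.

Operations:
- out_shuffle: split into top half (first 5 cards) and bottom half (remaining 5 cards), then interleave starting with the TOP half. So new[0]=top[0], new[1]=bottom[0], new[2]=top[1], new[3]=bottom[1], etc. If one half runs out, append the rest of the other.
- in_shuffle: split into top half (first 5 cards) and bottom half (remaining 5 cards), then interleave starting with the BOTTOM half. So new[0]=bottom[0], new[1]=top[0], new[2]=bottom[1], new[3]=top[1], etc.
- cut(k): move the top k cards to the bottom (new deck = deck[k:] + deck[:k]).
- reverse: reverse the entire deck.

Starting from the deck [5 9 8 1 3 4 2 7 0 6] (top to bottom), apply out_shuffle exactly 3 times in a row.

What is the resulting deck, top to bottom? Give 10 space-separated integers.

Answer: 5 0 7 2 4 3 1 8 9 6

Derivation:
After op 1 (out_shuffle): [5 4 9 2 8 7 1 0 3 6]
After op 2 (out_shuffle): [5 7 4 1 9 0 2 3 8 6]
After op 3 (out_shuffle): [5 0 7 2 4 3 1 8 9 6]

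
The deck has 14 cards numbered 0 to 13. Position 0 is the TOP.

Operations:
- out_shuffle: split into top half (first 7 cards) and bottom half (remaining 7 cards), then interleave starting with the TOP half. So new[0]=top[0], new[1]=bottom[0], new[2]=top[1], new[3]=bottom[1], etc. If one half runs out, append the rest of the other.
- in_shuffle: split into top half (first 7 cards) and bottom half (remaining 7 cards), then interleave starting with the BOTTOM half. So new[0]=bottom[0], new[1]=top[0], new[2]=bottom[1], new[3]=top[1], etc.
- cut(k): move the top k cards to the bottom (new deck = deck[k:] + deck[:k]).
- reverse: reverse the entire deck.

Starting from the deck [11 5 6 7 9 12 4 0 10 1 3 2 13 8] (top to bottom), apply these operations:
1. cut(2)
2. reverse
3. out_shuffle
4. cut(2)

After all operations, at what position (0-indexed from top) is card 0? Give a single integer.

After op 1 (cut(2)): [6 7 9 12 4 0 10 1 3 2 13 8 11 5]
After op 2 (reverse): [5 11 8 13 2 3 1 10 0 4 12 9 7 6]
After op 3 (out_shuffle): [5 10 11 0 8 4 13 12 2 9 3 7 1 6]
After op 4 (cut(2)): [11 0 8 4 13 12 2 9 3 7 1 6 5 10]
Card 0 is at position 1.

Answer: 1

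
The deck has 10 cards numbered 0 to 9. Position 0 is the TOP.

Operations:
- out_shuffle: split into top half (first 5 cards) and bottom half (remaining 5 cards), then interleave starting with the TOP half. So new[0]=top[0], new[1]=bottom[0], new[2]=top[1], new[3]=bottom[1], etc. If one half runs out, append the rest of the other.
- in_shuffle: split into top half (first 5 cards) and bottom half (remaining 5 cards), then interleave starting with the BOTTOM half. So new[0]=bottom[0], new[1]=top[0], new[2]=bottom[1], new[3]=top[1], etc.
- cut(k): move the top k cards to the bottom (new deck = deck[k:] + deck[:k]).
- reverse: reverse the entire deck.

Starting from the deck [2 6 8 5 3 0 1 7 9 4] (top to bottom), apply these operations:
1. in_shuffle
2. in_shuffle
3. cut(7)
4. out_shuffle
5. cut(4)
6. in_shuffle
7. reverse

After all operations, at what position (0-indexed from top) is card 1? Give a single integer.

Answer: 2

Derivation:
After op 1 (in_shuffle): [0 2 1 6 7 8 9 5 4 3]
After op 2 (in_shuffle): [8 0 9 2 5 1 4 6 3 7]
After op 3 (cut(7)): [6 3 7 8 0 9 2 5 1 4]
After op 4 (out_shuffle): [6 9 3 2 7 5 8 1 0 4]
After op 5 (cut(4)): [7 5 8 1 0 4 6 9 3 2]
After op 6 (in_shuffle): [4 7 6 5 9 8 3 1 2 0]
After op 7 (reverse): [0 2 1 3 8 9 5 6 7 4]
Card 1 is at position 2.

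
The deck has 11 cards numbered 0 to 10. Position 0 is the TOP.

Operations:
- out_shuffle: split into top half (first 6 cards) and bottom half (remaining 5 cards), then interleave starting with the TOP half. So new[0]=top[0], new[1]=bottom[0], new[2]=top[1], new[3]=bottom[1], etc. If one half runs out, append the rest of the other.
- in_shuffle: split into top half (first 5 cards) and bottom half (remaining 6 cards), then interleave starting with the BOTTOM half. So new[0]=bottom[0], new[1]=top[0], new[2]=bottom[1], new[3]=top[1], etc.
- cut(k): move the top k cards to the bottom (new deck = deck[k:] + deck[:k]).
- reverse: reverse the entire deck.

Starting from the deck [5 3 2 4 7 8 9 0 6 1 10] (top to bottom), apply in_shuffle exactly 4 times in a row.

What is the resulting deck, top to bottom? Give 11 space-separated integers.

After op 1 (in_shuffle): [8 5 9 3 0 2 6 4 1 7 10]
After op 2 (in_shuffle): [2 8 6 5 4 9 1 3 7 0 10]
After op 3 (in_shuffle): [9 2 1 8 3 6 7 5 0 4 10]
After op 4 (in_shuffle): [6 9 7 2 5 1 0 8 4 3 10]

Answer: 6 9 7 2 5 1 0 8 4 3 10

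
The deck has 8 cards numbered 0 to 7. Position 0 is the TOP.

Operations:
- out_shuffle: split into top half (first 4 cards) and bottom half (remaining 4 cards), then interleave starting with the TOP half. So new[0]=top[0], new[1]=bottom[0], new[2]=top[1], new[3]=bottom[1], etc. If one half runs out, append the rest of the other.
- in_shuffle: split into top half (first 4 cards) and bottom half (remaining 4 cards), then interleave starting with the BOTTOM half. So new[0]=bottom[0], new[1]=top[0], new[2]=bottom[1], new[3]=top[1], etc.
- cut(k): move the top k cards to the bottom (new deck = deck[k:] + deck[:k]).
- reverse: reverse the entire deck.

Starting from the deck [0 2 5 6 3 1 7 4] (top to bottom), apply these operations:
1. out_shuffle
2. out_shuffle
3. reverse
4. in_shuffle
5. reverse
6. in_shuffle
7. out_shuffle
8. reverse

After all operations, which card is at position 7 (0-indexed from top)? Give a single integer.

After op 1 (out_shuffle): [0 3 2 1 5 7 6 4]
After op 2 (out_shuffle): [0 5 3 7 2 6 1 4]
After op 3 (reverse): [4 1 6 2 7 3 5 0]
After op 4 (in_shuffle): [7 4 3 1 5 6 0 2]
After op 5 (reverse): [2 0 6 5 1 3 4 7]
After op 6 (in_shuffle): [1 2 3 0 4 6 7 5]
After op 7 (out_shuffle): [1 4 2 6 3 7 0 5]
After op 8 (reverse): [5 0 7 3 6 2 4 1]
Position 7: card 1.

Answer: 1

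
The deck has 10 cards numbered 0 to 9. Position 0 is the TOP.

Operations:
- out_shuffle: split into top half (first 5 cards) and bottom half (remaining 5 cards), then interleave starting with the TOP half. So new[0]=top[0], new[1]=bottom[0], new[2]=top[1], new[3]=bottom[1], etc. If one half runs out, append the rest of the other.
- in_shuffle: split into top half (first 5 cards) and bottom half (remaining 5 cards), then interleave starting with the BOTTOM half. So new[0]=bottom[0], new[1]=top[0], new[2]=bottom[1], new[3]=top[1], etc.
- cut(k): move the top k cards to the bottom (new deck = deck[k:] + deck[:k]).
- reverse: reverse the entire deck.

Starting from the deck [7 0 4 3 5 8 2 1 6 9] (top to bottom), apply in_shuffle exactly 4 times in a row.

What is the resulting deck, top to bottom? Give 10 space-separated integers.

After op 1 (in_shuffle): [8 7 2 0 1 4 6 3 9 5]
After op 2 (in_shuffle): [4 8 6 7 3 2 9 0 5 1]
After op 3 (in_shuffle): [2 4 9 8 0 6 5 7 1 3]
After op 4 (in_shuffle): [6 2 5 4 7 9 1 8 3 0]

Answer: 6 2 5 4 7 9 1 8 3 0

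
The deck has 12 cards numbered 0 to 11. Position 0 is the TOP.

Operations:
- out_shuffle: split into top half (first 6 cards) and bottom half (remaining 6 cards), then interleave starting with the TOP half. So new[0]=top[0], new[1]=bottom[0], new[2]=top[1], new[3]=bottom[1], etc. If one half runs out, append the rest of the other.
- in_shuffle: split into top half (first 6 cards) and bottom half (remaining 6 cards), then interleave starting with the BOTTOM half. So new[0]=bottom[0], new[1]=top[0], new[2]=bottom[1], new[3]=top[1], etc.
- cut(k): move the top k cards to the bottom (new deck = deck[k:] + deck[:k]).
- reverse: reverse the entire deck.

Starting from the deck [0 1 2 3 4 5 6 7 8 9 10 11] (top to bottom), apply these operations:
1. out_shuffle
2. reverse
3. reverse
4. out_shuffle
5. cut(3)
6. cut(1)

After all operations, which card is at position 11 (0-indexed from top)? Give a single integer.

After op 1 (out_shuffle): [0 6 1 7 2 8 3 9 4 10 5 11]
After op 2 (reverse): [11 5 10 4 9 3 8 2 7 1 6 0]
After op 3 (reverse): [0 6 1 7 2 8 3 9 4 10 5 11]
After op 4 (out_shuffle): [0 3 6 9 1 4 7 10 2 5 8 11]
After op 5 (cut(3)): [9 1 4 7 10 2 5 8 11 0 3 6]
After op 6 (cut(1)): [1 4 7 10 2 5 8 11 0 3 6 9]
Position 11: card 9.

Answer: 9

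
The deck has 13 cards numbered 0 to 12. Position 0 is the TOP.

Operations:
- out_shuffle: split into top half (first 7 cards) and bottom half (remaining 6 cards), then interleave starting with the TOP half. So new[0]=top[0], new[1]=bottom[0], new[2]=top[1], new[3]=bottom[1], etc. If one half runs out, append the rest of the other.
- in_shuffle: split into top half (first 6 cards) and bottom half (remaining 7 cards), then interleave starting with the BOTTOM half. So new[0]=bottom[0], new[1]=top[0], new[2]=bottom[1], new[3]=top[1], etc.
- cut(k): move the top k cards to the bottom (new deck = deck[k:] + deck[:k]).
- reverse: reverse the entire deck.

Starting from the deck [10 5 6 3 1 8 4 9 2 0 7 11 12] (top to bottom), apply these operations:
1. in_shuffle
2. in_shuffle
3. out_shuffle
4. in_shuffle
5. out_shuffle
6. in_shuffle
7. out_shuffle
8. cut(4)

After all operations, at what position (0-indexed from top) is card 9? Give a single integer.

After op 1 (in_shuffle): [4 10 9 5 2 6 0 3 7 1 11 8 12]
After op 2 (in_shuffle): [0 4 3 10 7 9 1 5 11 2 8 6 12]
After op 3 (out_shuffle): [0 5 4 11 3 2 10 8 7 6 9 12 1]
After op 4 (in_shuffle): [10 0 8 5 7 4 6 11 9 3 12 2 1]
After op 5 (out_shuffle): [10 11 0 9 8 3 5 12 7 2 4 1 6]
After op 6 (in_shuffle): [5 10 12 11 7 0 2 9 4 8 1 3 6]
After op 7 (out_shuffle): [5 9 10 4 12 8 11 1 7 3 0 6 2]
After op 8 (cut(4)): [12 8 11 1 7 3 0 6 2 5 9 10 4]
Card 9 is at position 10.

Answer: 10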